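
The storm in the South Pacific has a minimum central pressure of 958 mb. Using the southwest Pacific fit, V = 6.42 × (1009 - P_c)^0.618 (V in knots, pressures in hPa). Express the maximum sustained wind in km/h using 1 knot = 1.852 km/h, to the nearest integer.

135 km/h

ΔP = 1009 − 958 = 51 mb.
V ≈ 6.42 × 51^0.618 = 6.42 × 11.357 ≈ 72.914 kt.
72.914 × 1.852 ≈ 135.04 km/h → 135 km/h.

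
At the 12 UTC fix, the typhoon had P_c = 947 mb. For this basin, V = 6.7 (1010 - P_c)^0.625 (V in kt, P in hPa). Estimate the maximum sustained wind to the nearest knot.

ΔP = 1010 − 947 = 63 mb.
63^0.625 ≈ 13.323.
V ≈ 6.7 × 13.323 ≈ 89.3 kt.

89 kt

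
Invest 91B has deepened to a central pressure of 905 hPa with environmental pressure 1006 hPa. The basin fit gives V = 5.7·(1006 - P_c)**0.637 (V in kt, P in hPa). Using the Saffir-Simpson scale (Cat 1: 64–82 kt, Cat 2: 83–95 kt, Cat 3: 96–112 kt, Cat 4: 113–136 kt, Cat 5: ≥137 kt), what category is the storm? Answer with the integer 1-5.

ΔP = 1006 − 905 = 101 hPa.
V ≈ 5.7 × 101^0.637 = 5.7 × 18.91 ≈ 108 kt.
108 kt falls in the Category 3 band.

3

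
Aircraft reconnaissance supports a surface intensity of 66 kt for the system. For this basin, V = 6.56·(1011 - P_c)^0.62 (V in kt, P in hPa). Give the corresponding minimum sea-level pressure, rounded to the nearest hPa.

ΔP = (V / 6.56)^(1/0.62) = (66/6.56)^1.613.
66/6.56 = 10.061; 10.061^1.613 ≈ 41.42 hPa.
P_c = 1011 − 41.42 = 969.58 ≈ 970 hPa.

970 hPa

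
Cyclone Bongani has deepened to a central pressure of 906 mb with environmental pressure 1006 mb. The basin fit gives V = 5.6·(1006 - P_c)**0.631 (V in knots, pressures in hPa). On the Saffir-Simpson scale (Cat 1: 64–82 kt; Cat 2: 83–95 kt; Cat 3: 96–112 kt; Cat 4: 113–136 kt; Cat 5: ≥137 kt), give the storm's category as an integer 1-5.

3

ΔP = 1006 − 906 = 100 mb.
V ≈ 5.6 × 100^0.631 = 5.6 × 18.28 ≈ 102 kt.
102 kt falls in the Category 3 band.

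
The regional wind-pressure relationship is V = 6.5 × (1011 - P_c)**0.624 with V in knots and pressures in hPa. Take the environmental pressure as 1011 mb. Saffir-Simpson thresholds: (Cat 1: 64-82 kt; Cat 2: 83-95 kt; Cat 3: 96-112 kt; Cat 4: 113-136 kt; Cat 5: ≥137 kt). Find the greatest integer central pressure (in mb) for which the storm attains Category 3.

936 mb

Category 3 begins at V = 96 kt.
Required ΔP = (96/6.5)^(1/0.624) = 14.769^1.603 ≈ 74.81 mb.
P_c ≤ 1011 − 74.81 = 936.19, so the highest integer P_c is 936 mb.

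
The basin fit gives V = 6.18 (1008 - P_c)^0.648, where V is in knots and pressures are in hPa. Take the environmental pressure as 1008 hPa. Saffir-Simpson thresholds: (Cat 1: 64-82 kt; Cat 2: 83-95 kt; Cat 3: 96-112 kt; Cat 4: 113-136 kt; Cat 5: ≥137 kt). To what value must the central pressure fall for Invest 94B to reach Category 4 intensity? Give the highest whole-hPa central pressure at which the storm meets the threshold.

Category 4 begins at V = 113 kt.
Required ΔP = (113/6.18)^(1/0.648) = 18.285^1.543 ≈ 88.65 hPa.
P_c ≤ 1008 − 88.65 = 919.35, so the highest integer P_c is 919 hPa.

919 hPa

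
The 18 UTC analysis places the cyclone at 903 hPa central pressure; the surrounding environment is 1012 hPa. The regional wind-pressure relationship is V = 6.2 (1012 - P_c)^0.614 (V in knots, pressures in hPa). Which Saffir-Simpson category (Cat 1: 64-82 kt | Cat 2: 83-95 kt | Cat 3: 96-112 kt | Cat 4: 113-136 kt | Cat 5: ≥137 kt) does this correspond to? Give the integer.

ΔP = 1012 − 903 = 109 hPa.
V ≈ 6.2 × 109^0.614 = 6.2 × 17.82 ≈ 111 kt.
111 kt falls in the Category 3 band.

3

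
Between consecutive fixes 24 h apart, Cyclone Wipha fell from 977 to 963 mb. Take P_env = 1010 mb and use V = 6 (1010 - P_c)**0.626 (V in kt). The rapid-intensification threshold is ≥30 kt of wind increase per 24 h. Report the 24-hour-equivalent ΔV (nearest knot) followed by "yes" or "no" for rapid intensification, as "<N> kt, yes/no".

13 kt, no

V₁: ΔP = 33, V ≈ 6 × 33^0.626 ≈ 53.55 kt.
V₂: ΔP = 47, V ≈ 6 × 47^0.626 ≈ 66.82 kt.
ΔV over 24 h = 13.27 kt → 24 h equivalent = 13.27 × 24/24 ≈ 13.27 kt.
13 kt < 30 kt ⇒ not rapid intensification.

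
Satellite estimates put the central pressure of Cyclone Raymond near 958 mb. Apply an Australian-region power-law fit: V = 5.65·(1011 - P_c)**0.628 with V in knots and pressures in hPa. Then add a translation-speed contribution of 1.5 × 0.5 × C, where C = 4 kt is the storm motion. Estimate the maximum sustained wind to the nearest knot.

ΔP = 1011 − 958 = 53 mb.
53^0.628 ≈ 12.102.
V ≈ 5.65 × 12.102 ≈ 68.4 kt.
Translation term: 1.5 × 0.5 × 4 = 3 kt.
Corrected V ≈ 71.4 kt → 71 kt.

71 kt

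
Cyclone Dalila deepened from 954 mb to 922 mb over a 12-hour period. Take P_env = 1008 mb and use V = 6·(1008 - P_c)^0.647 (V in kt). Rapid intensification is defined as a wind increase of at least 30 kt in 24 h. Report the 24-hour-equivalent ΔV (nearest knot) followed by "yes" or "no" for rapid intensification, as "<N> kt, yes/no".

V₁: ΔP = 54, V ≈ 6 × 54^0.647 ≈ 79.25 kt.
V₂: ΔP = 86, V ≈ 6 × 86^0.647 ≈ 107.10 kt.
ΔV over 12 h = 27.85 kt → 24 h equivalent = 27.85 × 24/12 ≈ 55.70 kt.
56 kt ≥ 30 kt ⇒ rapid intensification.

56 kt, yes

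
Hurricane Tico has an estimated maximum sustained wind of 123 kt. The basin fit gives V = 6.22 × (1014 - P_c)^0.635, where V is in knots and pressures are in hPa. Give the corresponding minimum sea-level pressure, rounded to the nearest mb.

904 mb

ΔP = (V / 6.22)^(1/0.635) = (123/6.22)^1.575.
123/6.22 = 19.775; 19.775^1.575 ≈ 109.93 mb.
P_c = 1014 − 109.93 = 904.07 ≈ 904 mb.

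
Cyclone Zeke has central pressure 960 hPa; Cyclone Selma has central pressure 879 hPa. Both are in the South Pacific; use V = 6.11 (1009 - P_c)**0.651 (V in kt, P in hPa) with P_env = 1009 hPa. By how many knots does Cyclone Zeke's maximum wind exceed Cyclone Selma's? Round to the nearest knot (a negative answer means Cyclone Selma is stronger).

-68 kt

Cyclone Zeke: ΔP = 49; V ≈ 6.11 × 49^0.651 ≈ 76.98 kt.
Cyclone Selma: ΔP = 130; V ≈ 6.11 × 130^0.651 ≈ 145.28 kt.
Difference ≈ 76.98 − 145.28 = -68.30 → -68 kt.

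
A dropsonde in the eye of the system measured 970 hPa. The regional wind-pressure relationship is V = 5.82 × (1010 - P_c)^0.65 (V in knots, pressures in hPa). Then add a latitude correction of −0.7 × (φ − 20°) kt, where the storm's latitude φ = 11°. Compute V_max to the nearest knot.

ΔP = 1010 − 970 = 40 hPa.
40^0.65 ≈ 10.999.
V ≈ 5.82 × 10.999 ≈ 64.0 kt.
Latitude correction: −0.7 × (11 − 20) = 6.3 kt.
Corrected V ≈ 70.3 kt → 70 kt.

70 kt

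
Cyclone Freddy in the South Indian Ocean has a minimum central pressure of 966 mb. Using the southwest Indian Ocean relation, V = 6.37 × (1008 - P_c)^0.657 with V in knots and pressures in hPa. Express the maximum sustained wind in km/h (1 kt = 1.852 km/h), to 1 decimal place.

137.5 km/h

ΔP = 1008 − 966 = 42 mb.
V ≈ 6.37 × 42^0.657 = 6.37 × 11.654 ≈ 74.236 kt.
74.236 × 1.852 ≈ 137.48 km/h → 137.5 km/h.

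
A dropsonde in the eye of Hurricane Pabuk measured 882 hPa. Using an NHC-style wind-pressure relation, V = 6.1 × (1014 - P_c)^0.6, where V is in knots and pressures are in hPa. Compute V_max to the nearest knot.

114 kt

ΔP = 1014 − 882 = 132 hPa.
132^0.6 ≈ 18.722.
V ≈ 6.1 × 18.722 ≈ 114.2 kt.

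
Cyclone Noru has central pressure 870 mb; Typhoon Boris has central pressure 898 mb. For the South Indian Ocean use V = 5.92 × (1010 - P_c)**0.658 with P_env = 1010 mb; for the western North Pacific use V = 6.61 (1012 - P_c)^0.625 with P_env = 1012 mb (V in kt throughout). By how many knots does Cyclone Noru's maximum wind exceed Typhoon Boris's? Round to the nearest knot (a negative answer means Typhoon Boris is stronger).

Cyclone Noru: ΔP = 140; V ≈ 5.92 × 140^0.658 ≈ 152.92 kt.
Typhoon Boris: ΔP = 114; V ≈ 6.61 × 114^0.625 ≈ 127.58 kt.
Difference ≈ 152.92 − 127.58 = 25.34 → 25 kt.

25 kt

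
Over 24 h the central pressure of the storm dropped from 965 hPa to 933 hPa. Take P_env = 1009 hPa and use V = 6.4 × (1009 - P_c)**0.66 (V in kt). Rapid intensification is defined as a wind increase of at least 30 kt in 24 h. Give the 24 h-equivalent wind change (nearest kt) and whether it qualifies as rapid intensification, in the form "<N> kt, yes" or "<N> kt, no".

V₁: ΔP = 44, V ≈ 6.4 × 44^0.66 ≈ 77.78 kt.
V₂: ΔP = 76, V ≈ 6.4 × 76^0.66 ≈ 111.56 kt.
ΔV over 24 h = 33.78 kt → 24 h equivalent = 33.78 × 24/24 ≈ 33.78 kt.
34 kt ≥ 30 kt ⇒ rapid intensification.

34 kt, yes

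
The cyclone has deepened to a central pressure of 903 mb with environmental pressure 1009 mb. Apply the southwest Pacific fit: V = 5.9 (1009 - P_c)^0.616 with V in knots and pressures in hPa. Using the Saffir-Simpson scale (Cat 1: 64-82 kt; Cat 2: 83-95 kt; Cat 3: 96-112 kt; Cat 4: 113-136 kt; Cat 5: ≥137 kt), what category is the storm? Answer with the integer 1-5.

3

ΔP = 1009 − 903 = 106 mb.
V ≈ 5.9 × 106^0.616 = 5.9 × 17.68 ≈ 104 kt.
104 kt falls in the Category 3 band.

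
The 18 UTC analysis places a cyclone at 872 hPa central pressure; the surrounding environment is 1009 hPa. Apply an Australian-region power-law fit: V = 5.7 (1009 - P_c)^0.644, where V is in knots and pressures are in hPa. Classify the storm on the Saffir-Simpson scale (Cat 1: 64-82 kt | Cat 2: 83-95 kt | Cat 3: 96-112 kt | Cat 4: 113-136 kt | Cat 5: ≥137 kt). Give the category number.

4

ΔP = 1009 − 872 = 137 hPa.
V ≈ 5.7 × 137^0.644 = 5.7 × 23.77 ≈ 135 kt.
135 kt falls in the Category 4 band.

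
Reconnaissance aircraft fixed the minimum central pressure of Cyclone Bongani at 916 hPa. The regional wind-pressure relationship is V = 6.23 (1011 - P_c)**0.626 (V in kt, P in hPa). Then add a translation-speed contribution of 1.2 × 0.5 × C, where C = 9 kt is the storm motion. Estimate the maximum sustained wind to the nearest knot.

113 kt

ΔP = 1011 − 916 = 95 hPa.
95^0.626 ≈ 17.300.
V ≈ 6.23 × 17.300 ≈ 107.8 kt.
Translation term: 1.2 × 0.5 × 9 = 5.4 kt.
Corrected V ≈ 113.2 kt → 113 kt.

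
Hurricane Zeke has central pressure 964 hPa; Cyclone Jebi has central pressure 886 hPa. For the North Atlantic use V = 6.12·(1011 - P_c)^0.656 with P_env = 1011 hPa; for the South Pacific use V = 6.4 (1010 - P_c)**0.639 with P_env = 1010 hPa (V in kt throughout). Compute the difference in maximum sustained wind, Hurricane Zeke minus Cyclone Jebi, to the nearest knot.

-63 kt

Hurricane Zeke: ΔP = 47; V ≈ 6.12 × 47^0.656 ≈ 76.50 kt.
Cyclone Jebi: ΔP = 124; V ≈ 6.4 × 124^0.639 ≈ 139.28 kt.
Difference ≈ 76.50 − 139.28 = -62.78 → -63 kt.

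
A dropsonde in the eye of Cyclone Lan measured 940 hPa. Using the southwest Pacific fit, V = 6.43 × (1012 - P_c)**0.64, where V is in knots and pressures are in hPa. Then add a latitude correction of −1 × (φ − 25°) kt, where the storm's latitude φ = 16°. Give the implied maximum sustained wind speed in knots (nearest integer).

108 kt

ΔP = 1012 − 940 = 72 hPa.
72^0.64 ≈ 15.442.
V ≈ 6.43 × 15.442 ≈ 99.3 kt.
Latitude correction: −1 × (16 − 25) = 9 kt.
Corrected V ≈ 108.3 kt → 108 kt.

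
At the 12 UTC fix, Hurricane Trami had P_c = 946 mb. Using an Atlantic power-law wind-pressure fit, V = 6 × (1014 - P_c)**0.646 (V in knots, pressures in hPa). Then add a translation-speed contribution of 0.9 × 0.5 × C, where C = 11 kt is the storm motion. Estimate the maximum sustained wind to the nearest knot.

ΔP = 1014 − 946 = 68 mb.
68^0.646 ≈ 15.269.
V ≈ 6 × 15.269 ≈ 91.6 kt.
Translation term: 0.9 × 0.5 × 11 = 4.95 kt.
Corrected V ≈ 96.55 kt → 97 kt.

97 kt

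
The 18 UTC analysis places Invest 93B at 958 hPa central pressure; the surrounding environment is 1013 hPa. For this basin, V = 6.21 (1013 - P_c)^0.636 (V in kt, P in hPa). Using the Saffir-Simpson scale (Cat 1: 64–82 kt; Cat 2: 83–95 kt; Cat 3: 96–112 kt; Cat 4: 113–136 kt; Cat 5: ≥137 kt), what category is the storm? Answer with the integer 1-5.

ΔP = 1013 − 958 = 55 hPa.
V ≈ 6.21 × 55^0.636 = 6.21 × 12.79 ≈ 79 kt.
79 kt falls in the Category 1 band.

1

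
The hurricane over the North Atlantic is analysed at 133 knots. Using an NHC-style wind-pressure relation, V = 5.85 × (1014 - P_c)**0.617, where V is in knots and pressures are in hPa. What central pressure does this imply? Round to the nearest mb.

856 mb

ΔP = (V / 5.85)^(1/0.617) = (133/5.85)^1.621.
133/5.85 = 22.735; 22.735^1.621 ≈ 158.07 mb.
P_c = 1014 − 158.07 = 855.93 ≈ 856 mb.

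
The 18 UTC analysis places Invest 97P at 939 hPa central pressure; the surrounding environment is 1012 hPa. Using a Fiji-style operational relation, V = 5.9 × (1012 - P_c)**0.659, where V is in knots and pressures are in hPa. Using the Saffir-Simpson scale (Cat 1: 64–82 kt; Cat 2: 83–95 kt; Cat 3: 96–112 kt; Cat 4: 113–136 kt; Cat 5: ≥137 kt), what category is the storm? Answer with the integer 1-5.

ΔP = 1012 − 939 = 73 hPa.
V ≈ 5.9 × 73^0.659 = 5.9 × 16.90 ≈ 100 kt.
100 kt falls in the Category 3 band.

3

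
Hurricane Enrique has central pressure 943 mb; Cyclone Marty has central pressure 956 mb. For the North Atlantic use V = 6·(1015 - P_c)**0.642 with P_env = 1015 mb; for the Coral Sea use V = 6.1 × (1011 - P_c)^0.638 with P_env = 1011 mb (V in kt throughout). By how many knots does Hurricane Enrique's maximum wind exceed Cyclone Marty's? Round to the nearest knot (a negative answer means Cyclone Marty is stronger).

Hurricane Enrique: ΔP = 72; V ≈ 6 × 72^0.642 ≈ 93.45 kt.
Cyclone Marty: ΔP = 55; V ≈ 6.1 × 55^0.638 ≈ 78.65 kt.
Difference ≈ 93.45 − 78.65 = 14.80 → 15 kt.

15 kt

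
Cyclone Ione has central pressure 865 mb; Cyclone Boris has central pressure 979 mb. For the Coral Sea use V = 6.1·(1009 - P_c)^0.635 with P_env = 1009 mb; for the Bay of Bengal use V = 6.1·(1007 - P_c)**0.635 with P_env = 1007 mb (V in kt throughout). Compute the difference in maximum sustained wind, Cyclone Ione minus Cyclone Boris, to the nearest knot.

Cyclone Ione: ΔP = 144; V ≈ 6.1 × 144^0.635 ≈ 143.18 kt.
Cyclone Boris: ΔP = 28; V ≈ 6.1 × 28^0.635 ≈ 50.61 kt.
Difference ≈ 143.18 − 50.61 = 92.57 → 93 kt.

93 kt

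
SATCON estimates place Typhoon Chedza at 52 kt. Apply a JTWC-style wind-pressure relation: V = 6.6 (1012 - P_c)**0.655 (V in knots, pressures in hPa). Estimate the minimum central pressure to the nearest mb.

989 mb

ΔP = (V / 6.6)^(1/0.655) = (52/6.6)^1.527.
52/6.6 = 7.879; 7.879^1.527 ≈ 23.37 mb.
P_c = 1012 − 23.37 = 988.63 ≈ 989 mb.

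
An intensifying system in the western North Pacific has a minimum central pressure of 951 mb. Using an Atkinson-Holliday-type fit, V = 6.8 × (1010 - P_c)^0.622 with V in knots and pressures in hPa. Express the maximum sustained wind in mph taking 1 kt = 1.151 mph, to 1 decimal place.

98.9 mph

ΔP = 1010 − 951 = 59 mb.
V ≈ 6.8 × 59^0.622 = 6.8 × 12.632 ≈ 85.897 kt.
85.897 × 1.151 ≈ 98.87 mph → 98.9 mph.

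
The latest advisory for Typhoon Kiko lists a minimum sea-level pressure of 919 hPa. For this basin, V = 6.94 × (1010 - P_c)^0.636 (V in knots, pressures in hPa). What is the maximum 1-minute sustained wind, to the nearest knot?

ΔP = 1010 − 919 = 91 hPa.
91^0.636 ≈ 17.618.
V ≈ 6.94 × 17.618 ≈ 122.3 kt.

122 kt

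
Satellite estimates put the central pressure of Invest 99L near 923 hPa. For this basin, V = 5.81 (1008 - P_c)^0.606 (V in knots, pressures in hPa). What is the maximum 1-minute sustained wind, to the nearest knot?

ΔP = 1008 − 923 = 85 hPa.
85^0.606 ≈ 14.765.
V ≈ 5.81 × 14.765 ≈ 85.8 kt.

86 kt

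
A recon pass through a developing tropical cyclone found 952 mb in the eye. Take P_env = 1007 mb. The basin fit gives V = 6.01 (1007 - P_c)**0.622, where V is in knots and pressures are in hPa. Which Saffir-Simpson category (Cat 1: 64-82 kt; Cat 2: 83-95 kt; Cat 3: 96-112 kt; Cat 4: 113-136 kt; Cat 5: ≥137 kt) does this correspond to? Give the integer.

1

ΔP = 1007 − 952 = 55 mb.
V ≈ 6.01 × 55^0.622 = 6.01 × 12.09 ≈ 73 kt.
73 kt falls in the Category 1 band.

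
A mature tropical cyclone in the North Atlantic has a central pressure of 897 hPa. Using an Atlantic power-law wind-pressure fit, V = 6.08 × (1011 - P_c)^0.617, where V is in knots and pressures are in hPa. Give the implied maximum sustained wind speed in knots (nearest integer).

113 kt

ΔP = 1011 − 897 = 114 hPa.
114^0.617 ≈ 18.583.
V ≈ 6.08 × 18.583 ≈ 113.0 kt.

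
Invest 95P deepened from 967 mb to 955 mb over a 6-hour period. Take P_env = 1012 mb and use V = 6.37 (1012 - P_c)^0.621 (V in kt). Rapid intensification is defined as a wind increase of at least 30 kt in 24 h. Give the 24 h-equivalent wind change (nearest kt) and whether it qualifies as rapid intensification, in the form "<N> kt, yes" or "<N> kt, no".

43 kt, yes

V₁: ΔP = 45, V ≈ 6.37 × 45^0.621 ≈ 67.73 kt.
V₂: ΔP = 57, V ≈ 6.37 × 57^0.621 ≈ 78.44 kt.
ΔV over 6 h = 10.71 kt → 24 h equivalent = 10.71 × 24/6 ≈ 42.84 kt.
43 kt ≥ 30 kt ⇒ rapid intensification.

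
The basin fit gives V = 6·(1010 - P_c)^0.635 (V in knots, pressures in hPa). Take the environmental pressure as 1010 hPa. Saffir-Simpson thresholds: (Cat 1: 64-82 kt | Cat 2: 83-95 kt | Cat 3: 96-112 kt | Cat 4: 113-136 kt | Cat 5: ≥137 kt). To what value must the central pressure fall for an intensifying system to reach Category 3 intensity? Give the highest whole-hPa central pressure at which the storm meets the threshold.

Category 3 begins at V = 96 kt.
Required ΔP = (96/6)^(1/0.635) = 16.000^1.575 ≈ 78.75 hPa.
P_c ≤ 1010 − 78.75 = 931.25, so the highest integer P_c is 931 hPa.

931 hPa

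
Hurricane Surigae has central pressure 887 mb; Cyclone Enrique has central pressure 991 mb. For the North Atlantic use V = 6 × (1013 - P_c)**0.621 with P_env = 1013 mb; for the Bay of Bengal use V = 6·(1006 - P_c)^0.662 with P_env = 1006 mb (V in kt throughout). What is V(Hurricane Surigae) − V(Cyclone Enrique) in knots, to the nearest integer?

Hurricane Surigae: ΔP = 126; V ≈ 6 × 126^0.621 ≈ 120.92 kt.
Cyclone Enrique: ΔP = 15; V ≈ 6 × 15^0.662 ≈ 36.03 kt.
Difference ≈ 120.92 − 36.03 = 84.89 → 85 kt.

85 kt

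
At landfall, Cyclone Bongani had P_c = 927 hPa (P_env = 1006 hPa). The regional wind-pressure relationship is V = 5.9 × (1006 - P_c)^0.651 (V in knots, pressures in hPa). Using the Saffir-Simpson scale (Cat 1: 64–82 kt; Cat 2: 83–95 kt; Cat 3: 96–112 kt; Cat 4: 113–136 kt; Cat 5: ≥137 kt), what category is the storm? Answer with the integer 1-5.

3

ΔP = 1006 − 927 = 79 hPa.
V ≈ 5.9 × 79^0.651 = 5.9 × 17.19 ≈ 101 kt.
101 kt falls in the Category 3 band.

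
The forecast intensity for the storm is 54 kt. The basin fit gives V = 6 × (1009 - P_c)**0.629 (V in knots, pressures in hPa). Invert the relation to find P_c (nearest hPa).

976 hPa

ΔP = (V / 6)^(1/0.629) = (54/6)^1.590.
54/6 = 9.000; 9.000^1.590 ≈ 32.89 hPa.
P_c = 1009 − 32.89 = 976.11 ≈ 976 hPa.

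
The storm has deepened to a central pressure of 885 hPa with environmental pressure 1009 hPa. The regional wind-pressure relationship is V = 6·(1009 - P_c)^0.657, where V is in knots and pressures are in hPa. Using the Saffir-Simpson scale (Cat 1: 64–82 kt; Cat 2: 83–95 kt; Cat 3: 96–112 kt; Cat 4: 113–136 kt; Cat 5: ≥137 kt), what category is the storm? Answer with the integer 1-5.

5

ΔP = 1009 − 885 = 124 hPa.
V ≈ 6 × 124^0.657 = 6 × 23.73 ≈ 142 kt.
142 kt falls in the Category 5 band.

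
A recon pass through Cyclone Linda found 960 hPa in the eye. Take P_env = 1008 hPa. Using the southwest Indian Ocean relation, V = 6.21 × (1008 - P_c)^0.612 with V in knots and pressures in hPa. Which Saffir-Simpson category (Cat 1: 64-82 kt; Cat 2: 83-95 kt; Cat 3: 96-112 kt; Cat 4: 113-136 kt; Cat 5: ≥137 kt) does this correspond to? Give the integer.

ΔP = 1008 − 960 = 48 hPa.
V ≈ 6.21 × 48^0.612 = 6.21 × 10.69 ≈ 66 kt.
66 kt falls in the Category 1 band.

1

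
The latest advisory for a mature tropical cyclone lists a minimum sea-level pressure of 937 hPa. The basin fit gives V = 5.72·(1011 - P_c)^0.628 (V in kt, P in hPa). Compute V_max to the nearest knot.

85 kt

ΔP = 1011 − 937 = 74 hPa.
74^0.628 ≈ 14.924.
V ≈ 5.72 × 14.924 ≈ 85.4 kt.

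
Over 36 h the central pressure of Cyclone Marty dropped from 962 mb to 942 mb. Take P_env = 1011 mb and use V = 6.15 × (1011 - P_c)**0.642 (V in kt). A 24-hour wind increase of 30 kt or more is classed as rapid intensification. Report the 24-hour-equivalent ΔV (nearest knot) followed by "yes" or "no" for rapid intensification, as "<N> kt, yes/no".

12 kt, no

V₁: ΔP = 49, V ≈ 6.15 × 49^0.642 ≈ 74.81 kt.
V₂: ΔP = 69, V ≈ 6.15 × 69^0.642 ≈ 93.20 kt.
ΔV over 36 h = 18.39 kt → 24 h equivalent = 18.39 × 24/36 ≈ 12.26 kt.
12 kt < 30 kt ⇒ not rapid intensification.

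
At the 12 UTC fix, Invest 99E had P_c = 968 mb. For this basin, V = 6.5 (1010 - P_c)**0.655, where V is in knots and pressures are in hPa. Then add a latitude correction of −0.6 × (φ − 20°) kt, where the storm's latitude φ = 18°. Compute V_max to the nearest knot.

ΔP = 1010 − 968 = 42 mb.
42^0.655 ≈ 11.567.
V ≈ 6.5 × 11.567 ≈ 75.2 kt.
Latitude correction: −0.6 × (18 − 20) = 1.2 kt.
Corrected V ≈ 76.4 kt → 76 kt.

76 kt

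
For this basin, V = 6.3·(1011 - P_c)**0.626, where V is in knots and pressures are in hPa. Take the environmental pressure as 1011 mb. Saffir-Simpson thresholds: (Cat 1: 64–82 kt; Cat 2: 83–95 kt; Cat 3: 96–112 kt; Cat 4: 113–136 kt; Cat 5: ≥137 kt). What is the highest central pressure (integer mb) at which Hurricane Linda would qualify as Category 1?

Category 1 begins at V = 64 kt.
Required ΔP = (64/6.3)^(1/0.626) = 10.159^1.597 ≈ 40.59 mb.
P_c ≤ 1011 − 40.59 = 970.41, so the highest integer P_c is 970 mb.

970 mb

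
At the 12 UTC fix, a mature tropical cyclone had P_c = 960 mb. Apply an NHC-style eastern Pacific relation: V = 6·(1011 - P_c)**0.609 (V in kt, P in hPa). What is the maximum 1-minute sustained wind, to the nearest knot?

ΔP = 1011 − 960 = 51 mb.
51^0.609 ≈ 10.963.
V ≈ 6 × 10.963 ≈ 65.8 kt.

66 kt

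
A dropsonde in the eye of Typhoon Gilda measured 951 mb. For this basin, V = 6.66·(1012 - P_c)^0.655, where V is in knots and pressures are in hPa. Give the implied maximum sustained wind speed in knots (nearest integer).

ΔP = 1012 − 951 = 61 mb.
61^0.655 ≈ 14.770.
V ≈ 6.66 × 14.770 ≈ 98.4 kt.

98 kt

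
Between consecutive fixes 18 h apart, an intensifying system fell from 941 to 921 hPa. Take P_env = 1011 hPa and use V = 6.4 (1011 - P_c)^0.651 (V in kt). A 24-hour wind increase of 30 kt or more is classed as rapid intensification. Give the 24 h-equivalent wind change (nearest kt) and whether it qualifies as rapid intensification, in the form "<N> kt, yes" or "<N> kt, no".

V₁: ΔP = 70, V ≈ 6.4 × 70^0.651 ≈ 101.70 kt.
V₂: ΔP = 90, V ≈ 6.4 × 90^0.651 ≈ 119.78 kt.
ΔV over 18 h = 18.08 kt → 24 h equivalent = 18.08 × 24/18 ≈ 24.11 kt.
24 kt < 30 kt ⇒ not rapid intensification.

24 kt, no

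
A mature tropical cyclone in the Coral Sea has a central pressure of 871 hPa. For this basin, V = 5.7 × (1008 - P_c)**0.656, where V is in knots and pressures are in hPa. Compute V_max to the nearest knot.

144 kt

ΔP = 1008 − 871 = 137 hPa.
137^0.656 ≈ 25.217.
V ≈ 5.7 × 25.217 ≈ 143.7 kt.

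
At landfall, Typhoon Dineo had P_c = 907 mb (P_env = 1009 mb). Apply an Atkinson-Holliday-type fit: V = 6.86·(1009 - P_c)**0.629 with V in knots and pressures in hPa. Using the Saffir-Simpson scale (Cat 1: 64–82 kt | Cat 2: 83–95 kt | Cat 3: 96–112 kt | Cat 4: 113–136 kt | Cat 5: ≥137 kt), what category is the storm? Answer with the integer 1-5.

4

ΔP = 1009 − 907 = 102 mb.
V ≈ 6.86 × 102^0.629 = 6.86 × 18.34 ≈ 126 kt.
126 kt falls in the Category 4 band.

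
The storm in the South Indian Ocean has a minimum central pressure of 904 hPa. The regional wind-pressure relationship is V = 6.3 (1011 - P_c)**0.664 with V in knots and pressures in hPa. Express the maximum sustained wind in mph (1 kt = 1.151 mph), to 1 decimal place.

161.4 mph

ΔP = 1011 − 904 = 107 hPa.
V ≈ 6.3 × 107^0.664 = 6.3 × 22.259 ≈ 140.233 kt.
140.233 × 1.151 ≈ 161.41 mph → 161.4 mph.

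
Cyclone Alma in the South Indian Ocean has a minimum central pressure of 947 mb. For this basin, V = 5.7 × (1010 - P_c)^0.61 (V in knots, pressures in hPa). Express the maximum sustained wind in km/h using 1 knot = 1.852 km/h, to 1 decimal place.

ΔP = 1010 − 947 = 63 mb.
V ≈ 5.7 × 63^0.61 = 5.7 × 12.520 ≈ 71.363 kt.
71.363 × 1.852 ≈ 132.16 km/h → 132.2 km/h.

132.2 km/h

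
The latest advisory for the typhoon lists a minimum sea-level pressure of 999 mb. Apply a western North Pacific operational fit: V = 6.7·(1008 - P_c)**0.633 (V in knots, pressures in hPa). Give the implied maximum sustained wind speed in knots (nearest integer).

ΔP = 1008 − 999 = 9 mb.
9^0.633 ≈ 4.018.
V ≈ 6.7 × 4.018 ≈ 26.9 kt.

27 kt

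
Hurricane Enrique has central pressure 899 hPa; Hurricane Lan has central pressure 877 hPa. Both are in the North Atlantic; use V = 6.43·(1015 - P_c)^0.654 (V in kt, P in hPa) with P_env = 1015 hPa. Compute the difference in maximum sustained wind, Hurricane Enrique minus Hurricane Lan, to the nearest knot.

Hurricane Enrique: ΔP = 116; V ≈ 6.43 × 116^0.654 ≈ 144.00 kt.
Hurricane Lan: ΔP = 138; V ≈ 6.43 × 138^0.654 ≈ 161.32 kt.
Difference ≈ 144.00 − 161.32 = -17.32 → -17 kt.

-17 kt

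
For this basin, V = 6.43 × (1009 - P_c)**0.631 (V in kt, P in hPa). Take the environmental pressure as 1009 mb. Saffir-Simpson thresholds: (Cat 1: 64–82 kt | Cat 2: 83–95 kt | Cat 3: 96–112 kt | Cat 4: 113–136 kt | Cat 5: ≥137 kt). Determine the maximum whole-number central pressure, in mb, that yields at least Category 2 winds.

951 mb

Category 2 begins at V = 83 kt.
Required ΔP = (83/6.43)^(1/0.631) = 12.908^1.585 ≈ 57.61 mb.
P_c ≤ 1009 − 57.61 = 951.39, so the highest integer P_c is 951 mb.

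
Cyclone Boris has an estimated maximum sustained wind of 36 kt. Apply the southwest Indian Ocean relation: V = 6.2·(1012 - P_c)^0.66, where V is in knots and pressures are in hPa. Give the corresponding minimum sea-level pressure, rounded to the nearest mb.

998 mb

ΔP = (V / 6.2)^(1/0.66) = (36/6.2)^1.515.
36/6.2 = 5.806; 5.806^1.515 ≈ 14.37 mb.
P_c = 1012 − 14.37 = 997.63 ≈ 998 mb.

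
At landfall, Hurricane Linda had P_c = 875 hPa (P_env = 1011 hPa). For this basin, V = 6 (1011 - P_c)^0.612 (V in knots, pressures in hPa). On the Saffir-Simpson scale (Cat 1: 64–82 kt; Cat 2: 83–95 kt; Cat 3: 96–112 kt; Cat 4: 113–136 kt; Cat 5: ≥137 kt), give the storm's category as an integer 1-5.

4

ΔP = 1011 − 875 = 136 hPa.
V ≈ 6 × 136^0.612 = 6 × 20.22 ≈ 121 kt.
121 kt falls in the Category 4 band.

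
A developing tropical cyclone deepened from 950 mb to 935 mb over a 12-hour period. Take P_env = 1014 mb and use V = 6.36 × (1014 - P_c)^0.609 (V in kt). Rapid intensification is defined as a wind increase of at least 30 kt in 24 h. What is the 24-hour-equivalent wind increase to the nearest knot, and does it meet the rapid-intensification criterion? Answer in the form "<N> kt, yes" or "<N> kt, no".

22 kt, no

V₁: ΔP = 64, V ≈ 6.36 × 64^0.609 ≈ 80.06 kt.
V₂: ΔP = 79, V ≈ 6.36 × 79^0.609 ≈ 91.01 kt.
ΔV over 12 h = 10.95 kt → 24 h equivalent = 10.95 × 24/12 ≈ 21.90 kt.
22 kt < 30 kt ⇒ not rapid intensification.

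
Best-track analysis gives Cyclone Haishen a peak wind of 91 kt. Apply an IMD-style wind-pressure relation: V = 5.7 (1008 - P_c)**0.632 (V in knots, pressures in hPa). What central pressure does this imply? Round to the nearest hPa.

928 hPa

ΔP = (V / 5.7)^(1/0.632) = (91/5.7)^1.582.
91/5.7 = 15.965; 15.965^1.582 ≈ 80.12 hPa.
P_c = 1008 − 80.12 = 927.88 ≈ 928 hPa.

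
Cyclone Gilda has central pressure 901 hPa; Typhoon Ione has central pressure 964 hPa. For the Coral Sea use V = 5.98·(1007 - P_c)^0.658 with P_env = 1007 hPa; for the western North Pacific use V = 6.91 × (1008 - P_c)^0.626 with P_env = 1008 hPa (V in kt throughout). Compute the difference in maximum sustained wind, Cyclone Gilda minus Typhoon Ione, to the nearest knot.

Cyclone Gilda: ΔP = 106; V ≈ 5.98 × 106^0.658 ≈ 128.63 kt.
Typhoon Ione: ΔP = 44; V ≈ 6.91 × 44^0.626 ≈ 73.84 kt.
Difference ≈ 128.63 − 73.84 = 54.79 → 55 kt.

55 kt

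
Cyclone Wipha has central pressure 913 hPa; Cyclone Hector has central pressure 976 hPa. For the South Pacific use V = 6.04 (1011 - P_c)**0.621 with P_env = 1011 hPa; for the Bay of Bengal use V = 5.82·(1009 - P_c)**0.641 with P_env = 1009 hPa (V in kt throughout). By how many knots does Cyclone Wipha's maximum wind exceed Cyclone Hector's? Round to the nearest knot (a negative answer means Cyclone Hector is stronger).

49 kt

Cyclone Wipha: ΔP = 98; V ≈ 6.04 × 98^0.621 ≈ 104.13 kt.
Cyclone Hector: ΔP = 33; V ≈ 5.82 × 33^0.641 ≈ 54.74 kt.
Difference ≈ 104.13 − 54.74 = 49.39 → 49 kt.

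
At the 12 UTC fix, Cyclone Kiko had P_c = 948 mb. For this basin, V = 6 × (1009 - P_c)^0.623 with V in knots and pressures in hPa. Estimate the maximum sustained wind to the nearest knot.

ΔP = 1009 − 948 = 61 mb.
61^0.623 ≈ 12.950.
V ≈ 6 × 12.950 ≈ 77.7 kt.

78 kt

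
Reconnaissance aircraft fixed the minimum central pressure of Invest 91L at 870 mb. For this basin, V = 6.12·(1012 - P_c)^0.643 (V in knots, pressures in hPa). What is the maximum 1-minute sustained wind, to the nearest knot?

ΔP = 1012 − 870 = 142 mb.
142^0.643 ≈ 24.206.
V ≈ 6.12 × 24.206 ≈ 148.1 kt.

148 kt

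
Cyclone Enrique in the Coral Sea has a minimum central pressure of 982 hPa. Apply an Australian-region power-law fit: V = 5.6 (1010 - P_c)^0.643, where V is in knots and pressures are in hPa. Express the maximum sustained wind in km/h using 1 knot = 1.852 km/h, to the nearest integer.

ΔP = 1010 − 982 = 28 hPa.
V ≈ 5.6 × 28^0.643 = 5.6 × 8.522 ≈ 47.721 kt.
47.721 × 1.852 ≈ 88.38 km/h → 88 km/h.

88 km/h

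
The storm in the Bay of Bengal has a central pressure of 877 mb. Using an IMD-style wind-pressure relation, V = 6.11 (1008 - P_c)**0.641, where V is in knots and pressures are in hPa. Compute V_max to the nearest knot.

139 kt

ΔP = 1008 − 877 = 131 mb.
131^0.641 ≈ 22.760.
V ≈ 6.11 × 22.760 ≈ 139.1 kt.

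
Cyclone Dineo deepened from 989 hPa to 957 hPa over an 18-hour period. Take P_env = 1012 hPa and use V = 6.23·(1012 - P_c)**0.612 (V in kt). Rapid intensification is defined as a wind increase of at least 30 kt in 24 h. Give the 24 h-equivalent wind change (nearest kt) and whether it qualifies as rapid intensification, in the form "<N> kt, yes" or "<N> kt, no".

V₁: ΔP = 23, V ≈ 6.23 × 23^0.612 ≈ 42.45 kt.
V₂: ΔP = 55, V ≈ 6.23 × 55^0.612 ≈ 72.38 kt.
ΔV over 18 h = 29.93 kt → 24 h equivalent = 29.93 × 24/18 ≈ 39.91 kt.
40 kt ≥ 30 kt ⇒ rapid intensification.

40 kt, yes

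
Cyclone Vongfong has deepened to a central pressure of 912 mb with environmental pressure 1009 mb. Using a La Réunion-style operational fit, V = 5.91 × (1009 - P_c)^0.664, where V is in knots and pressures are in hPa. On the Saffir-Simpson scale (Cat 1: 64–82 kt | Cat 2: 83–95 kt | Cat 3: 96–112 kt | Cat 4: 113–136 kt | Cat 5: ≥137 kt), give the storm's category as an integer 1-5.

4

ΔP = 1009 − 912 = 97 mb.
V ≈ 5.91 × 97^0.664 = 5.91 × 20.86 ≈ 123 kt.
123 kt falls in the Category 4 band.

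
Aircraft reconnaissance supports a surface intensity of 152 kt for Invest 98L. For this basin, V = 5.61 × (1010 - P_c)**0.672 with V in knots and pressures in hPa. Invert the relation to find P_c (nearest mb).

ΔP = (V / 5.61)^(1/0.672) = (152/5.61)^1.488.
152/5.61 = 27.094; 27.094^1.488 ≈ 135.60 mb.
P_c = 1010 − 135.60 = 874.40 ≈ 874 mb.

874 mb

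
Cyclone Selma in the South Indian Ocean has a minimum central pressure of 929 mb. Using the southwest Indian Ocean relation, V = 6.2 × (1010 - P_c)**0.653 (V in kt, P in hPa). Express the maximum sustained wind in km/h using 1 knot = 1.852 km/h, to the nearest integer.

202 km/h

ΔP = 1010 − 929 = 81 mb.
V ≈ 6.2 × 81^0.653 = 6.2 × 17.630 ≈ 109.303 kt.
109.303 × 1.852 ≈ 202.43 km/h → 202 km/h.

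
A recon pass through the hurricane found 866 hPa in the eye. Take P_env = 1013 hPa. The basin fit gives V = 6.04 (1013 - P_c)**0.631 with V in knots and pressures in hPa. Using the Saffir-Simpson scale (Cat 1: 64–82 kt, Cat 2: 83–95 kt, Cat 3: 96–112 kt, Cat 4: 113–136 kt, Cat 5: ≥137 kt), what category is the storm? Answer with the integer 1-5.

5

ΔP = 1013 − 866 = 147 hPa.
V ≈ 6.04 × 147^0.631 = 6.04 × 23.31 ≈ 141 kt.
141 kt falls in the Category 5 band.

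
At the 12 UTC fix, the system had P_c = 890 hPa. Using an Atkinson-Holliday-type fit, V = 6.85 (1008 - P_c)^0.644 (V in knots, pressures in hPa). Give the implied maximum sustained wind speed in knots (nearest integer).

148 kt

ΔP = 1008 − 890 = 118 hPa.
118^0.644 ≈ 21.592.
V ≈ 6.85 × 21.592 ≈ 147.9 kt.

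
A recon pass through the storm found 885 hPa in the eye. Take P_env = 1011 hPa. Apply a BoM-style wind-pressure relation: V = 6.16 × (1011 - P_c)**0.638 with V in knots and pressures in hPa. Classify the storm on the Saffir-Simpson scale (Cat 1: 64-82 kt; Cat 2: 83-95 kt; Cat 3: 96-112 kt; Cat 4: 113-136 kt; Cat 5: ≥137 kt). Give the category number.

4

ΔP = 1011 − 885 = 126 hPa.
V ≈ 6.16 × 126^0.638 = 6.16 × 21.88 ≈ 135 kt.
135 kt falls in the Category 4 band.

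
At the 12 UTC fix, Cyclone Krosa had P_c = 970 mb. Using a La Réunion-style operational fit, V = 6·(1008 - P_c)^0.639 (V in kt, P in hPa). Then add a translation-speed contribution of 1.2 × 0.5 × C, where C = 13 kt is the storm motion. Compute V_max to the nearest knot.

69 kt

ΔP = 1008 − 970 = 38 mb.
38^0.639 ≈ 10.221.
V ≈ 6 × 10.221 ≈ 61.3 kt.
Translation term: 1.2 × 0.5 × 13 = 7.8 kt.
Corrected V ≈ 69.1 kt → 69 kt.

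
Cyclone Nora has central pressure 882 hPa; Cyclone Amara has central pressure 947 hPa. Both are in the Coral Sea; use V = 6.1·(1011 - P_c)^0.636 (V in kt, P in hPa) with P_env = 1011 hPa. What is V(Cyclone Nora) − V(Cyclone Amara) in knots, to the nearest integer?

48 kt

Cyclone Nora: ΔP = 129; V ≈ 6.1 × 129^0.636 ≈ 134.17 kt.
Cyclone Amara: ΔP = 64; V ≈ 6.1 × 64^0.636 ≈ 85.91 kt.
Difference ≈ 134.17 − 85.91 = 48.26 → 48 kt.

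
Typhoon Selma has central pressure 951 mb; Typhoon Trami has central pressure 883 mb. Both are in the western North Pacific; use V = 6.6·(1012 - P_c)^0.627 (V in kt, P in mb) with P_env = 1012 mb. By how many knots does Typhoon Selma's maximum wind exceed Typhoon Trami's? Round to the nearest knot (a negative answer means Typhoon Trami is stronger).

Typhoon Selma: ΔP = 61; V ≈ 6.6 × 61^0.627 ≈ 86.89 kt.
Typhoon Trami: ΔP = 129; V ≈ 6.6 × 129^0.627 ≈ 138.96 kt.
Difference ≈ 86.89 − 138.96 = -52.07 → -52 kt.

-52 kt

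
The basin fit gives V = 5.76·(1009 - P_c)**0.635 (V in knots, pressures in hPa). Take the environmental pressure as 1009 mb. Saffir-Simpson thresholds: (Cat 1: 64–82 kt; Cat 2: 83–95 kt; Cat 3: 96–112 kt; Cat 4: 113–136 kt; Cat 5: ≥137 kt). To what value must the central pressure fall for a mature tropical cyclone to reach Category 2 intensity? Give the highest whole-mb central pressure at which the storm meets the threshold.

942 mb

Category 2 begins at V = 83 kt.
Required ΔP = (83/5.76)^(1/0.635) = 14.410^1.575 ≈ 66.78 mb.
P_c ≤ 1009 − 66.78 = 942.22, so the highest integer P_c is 942 mb.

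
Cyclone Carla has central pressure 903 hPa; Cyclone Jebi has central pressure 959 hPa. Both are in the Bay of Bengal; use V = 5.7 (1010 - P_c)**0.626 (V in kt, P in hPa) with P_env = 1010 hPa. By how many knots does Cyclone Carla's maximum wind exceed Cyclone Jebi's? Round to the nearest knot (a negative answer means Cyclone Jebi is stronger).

39 kt

Cyclone Carla: ΔP = 107; V ≈ 5.7 × 107^0.626 ≈ 106.24 kt.
Cyclone Jebi: ΔP = 51; V ≈ 5.7 × 51^0.626 ≈ 66.81 kt.
Difference ≈ 106.24 − 66.81 = 39.43 → 39 kt.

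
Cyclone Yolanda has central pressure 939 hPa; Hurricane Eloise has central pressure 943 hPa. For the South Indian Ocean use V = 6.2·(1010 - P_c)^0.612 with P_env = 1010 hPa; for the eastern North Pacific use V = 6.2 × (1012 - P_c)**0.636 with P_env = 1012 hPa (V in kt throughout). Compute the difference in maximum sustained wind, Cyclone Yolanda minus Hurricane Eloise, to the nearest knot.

-7 kt

Cyclone Yolanda: ΔP = 71; V ≈ 6.2 × 71^0.612 ≈ 84.21 kt.
Hurricane Eloise: ΔP = 69; V ≈ 6.2 × 69^0.636 ≈ 91.60 kt.
Difference ≈ 84.21 − 91.60 = -7.39 → -7 kt.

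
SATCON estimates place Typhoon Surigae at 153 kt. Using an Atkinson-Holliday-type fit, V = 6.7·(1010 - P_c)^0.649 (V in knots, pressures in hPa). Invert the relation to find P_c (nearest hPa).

886 hPa

ΔP = (V / 6.7)^(1/0.649) = (153/6.7)^1.541.
153/6.7 = 22.836; 22.836^1.541 ≈ 123.99 hPa.
P_c = 1010 − 123.99 = 886.01 ≈ 886 hPa.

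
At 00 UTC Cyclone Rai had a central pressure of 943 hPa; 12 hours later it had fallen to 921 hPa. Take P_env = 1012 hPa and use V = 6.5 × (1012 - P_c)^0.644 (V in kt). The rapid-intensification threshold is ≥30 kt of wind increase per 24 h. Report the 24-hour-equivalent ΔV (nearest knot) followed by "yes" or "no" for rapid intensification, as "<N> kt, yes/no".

39 kt, yes

V₁: ΔP = 69, V ≈ 6.5 × 69^0.644 ≈ 99.34 kt.
V₂: ΔP = 91, V ≈ 6.5 × 91^0.644 ≈ 118.72 kt.
ΔV over 12 h = 19.38 kt → 24 h equivalent = 19.38 × 24/12 ≈ 38.76 kt.
39 kt ≥ 30 kt ⇒ rapid intensification.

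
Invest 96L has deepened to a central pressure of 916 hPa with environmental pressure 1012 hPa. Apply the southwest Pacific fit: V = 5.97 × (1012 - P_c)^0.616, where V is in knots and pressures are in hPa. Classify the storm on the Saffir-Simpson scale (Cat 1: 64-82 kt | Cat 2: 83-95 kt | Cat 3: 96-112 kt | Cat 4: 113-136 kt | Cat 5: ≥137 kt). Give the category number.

3

ΔP = 1012 − 916 = 96 hPa.
V ≈ 5.97 × 96^0.616 = 5.97 × 16.64 ≈ 99 kt.
99 kt falls in the Category 3 band.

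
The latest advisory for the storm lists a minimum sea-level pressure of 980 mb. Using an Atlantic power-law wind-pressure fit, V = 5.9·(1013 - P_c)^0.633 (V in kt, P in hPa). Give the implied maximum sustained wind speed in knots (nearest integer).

ΔP = 1013 − 980 = 33 mb.
33^0.633 ≈ 9.146.
V ≈ 5.9 × 9.146 ≈ 54.0 kt.

54 kt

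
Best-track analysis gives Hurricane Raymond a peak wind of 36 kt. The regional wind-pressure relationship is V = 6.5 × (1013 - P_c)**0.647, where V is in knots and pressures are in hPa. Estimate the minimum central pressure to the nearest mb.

ΔP = (V / 6.5)^(1/0.647) = (36/6.5)^1.546.
36/6.5 = 5.538; 5.538^1.546 ≈ 14.09 mb.
P_c = 1013 − 14.09 = 998.91 ≈ 999 mb.

999 mb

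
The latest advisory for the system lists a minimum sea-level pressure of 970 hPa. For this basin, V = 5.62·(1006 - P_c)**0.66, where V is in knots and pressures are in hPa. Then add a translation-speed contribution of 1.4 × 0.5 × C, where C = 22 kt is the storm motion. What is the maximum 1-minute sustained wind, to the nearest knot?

75 kt

ΔP = 1006 − 970 = 36 hPa.
36^0.66 ≈ 10.645.
V ≈ 5.62 × 10.645 ≈ 59.8 kt.
Translation term: 1.4 × 0.5 × 22 = 15.4 kt.
Corrected V ≈ 75.2 kt → 75 kt.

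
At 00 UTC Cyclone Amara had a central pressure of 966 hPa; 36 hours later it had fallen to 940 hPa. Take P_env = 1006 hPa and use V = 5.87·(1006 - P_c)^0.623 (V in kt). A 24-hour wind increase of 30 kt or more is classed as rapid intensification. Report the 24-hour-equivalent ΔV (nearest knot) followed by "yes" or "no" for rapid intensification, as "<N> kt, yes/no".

V₁: ΔP = 40, V ≈ 5.87 × 40^0.623 ≈ 58.44 kt.
V₂: ΔP = 66, V ≈ 5.87 × 66^0.623 ≈ 79.84 kt.
ΔV over 36 h = 21.40 kt → 24 h equivalent = 21.40 × 24/36 ≈ 14.27 kt.
14 kt < 30 kt ⇒ not rapid intensification.

14 kt, no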